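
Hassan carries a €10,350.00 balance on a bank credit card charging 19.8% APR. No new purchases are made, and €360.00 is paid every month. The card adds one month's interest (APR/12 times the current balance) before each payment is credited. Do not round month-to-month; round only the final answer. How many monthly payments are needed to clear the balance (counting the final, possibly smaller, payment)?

40 payments

Monthly rate r = 19.8%/12 = 1.65% = 0.0165.
Recurrence: B ← B·(1+r) − €360.00.
Month 1: interest €170.78; balance after payment €10,160.77.
Month 2: interest €167.65; balance after payment €9,968.43.
Closed form: n = −ln(1 − rB₀/P)/ln(1+r) = −ln(0.52563)/ln(1.0165) ≈ 39.301, so the balance reaches zero during payment 40.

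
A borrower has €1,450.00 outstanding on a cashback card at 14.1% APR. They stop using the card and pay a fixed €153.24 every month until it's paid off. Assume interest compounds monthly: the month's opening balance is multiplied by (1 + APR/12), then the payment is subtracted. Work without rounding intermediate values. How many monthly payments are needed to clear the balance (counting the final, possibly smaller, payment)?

11 payments

Monthly rate r = 14.1%/12 = 1.175% = 0.01175.
Recurrence: B ← B·(1+r) − €153.24.
Month 1: interest €17.04; balance after payment €1,313.80.
Month 2: interest €15.44; balance after payment €1,175.99.
Closed form: n = −ln(1 − rB₀/P)/ln(1+r) = −ln(0.88882)/ln(1.01175) ≈ 10.090, so the balance reaches zero during payment 11.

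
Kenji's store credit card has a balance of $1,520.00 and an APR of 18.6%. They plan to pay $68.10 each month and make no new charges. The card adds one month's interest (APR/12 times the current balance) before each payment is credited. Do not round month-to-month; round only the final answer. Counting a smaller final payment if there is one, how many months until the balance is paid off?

Monthly rate r = 18.6%/12 = 1.55% = 0.0155.
Recurrence: B ← B·(1+r) − $68.10.
Month 1: interest $23.56; balance after payment $1,475.46.
Month 2: interest $22.87; balance after payment $1,430.23.
Closed form: n = −ln(1 − rB₀/P)/ln(1+r) = −ln(0.65404)/ln(1.0155) ≈ 27.605, so the balance reaches zero during payment 28.

28 payments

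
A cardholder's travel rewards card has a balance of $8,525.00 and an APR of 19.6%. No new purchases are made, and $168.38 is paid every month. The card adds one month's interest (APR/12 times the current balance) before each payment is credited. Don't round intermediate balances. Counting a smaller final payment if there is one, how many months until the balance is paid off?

109 payments

Monthly rate r = 19.6%/12 = 1.63333% = 0.0163333.
Recurrence: B ← B·(1+r) − $168.38.
Month 1: interest $139.24; balance after payment $8,495.86.
Month 2: interest $138.77; balance after payment $8,466.25.
Closed form: n = −ln(1 − rB₀/P)/ln(1+r) = −ln(0.17305)/ln(1.01633) ≈ 108.273, so the balance reaches zero during payment 109.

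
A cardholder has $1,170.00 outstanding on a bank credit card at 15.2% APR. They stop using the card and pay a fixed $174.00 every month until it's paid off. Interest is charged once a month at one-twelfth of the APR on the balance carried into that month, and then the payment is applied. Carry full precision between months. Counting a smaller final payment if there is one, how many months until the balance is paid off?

Monthly rate r = 15.2%/12 = 1.26667% = 0.0126667.
Recurrence: B ← B·(1+r) − $174.00.
Month 1: interest $14.82; balance after payment $1,010.82.
Month 2: interest $12.80; balance after payment $849.62.
Closed form: n = −ln(1 − rB₀/P)/ln(1+r) = −ln(0.91483)/ln(1.01267) ≈ 7.072, so the balance reaches zero during payment 8.

8 payments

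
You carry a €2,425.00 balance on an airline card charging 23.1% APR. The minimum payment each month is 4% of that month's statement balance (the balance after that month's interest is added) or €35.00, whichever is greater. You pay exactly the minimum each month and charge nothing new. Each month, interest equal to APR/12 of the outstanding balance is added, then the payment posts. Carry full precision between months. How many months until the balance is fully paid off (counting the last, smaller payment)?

82 months

Monthly rate r = 23.1%/12 = 1.925% = 0.01925.
While 4% of the post-interest balance exceeds €35.00, each month B ← (B·(1+r))·(1 − 0.04), i.e. B shrinks by the factor (1+r)·0.96 = 0.97848.
This holds for months 1–48. Entering month 49 the balance is €853.50; 4% of the post-interest balance is now below €35.00, so the flat €35.00 minimum applies from here.
From month 49 a fixed €35.00 at rate r clears €853.50 in 34 more payments. Total: 48 + 34 = 82 months.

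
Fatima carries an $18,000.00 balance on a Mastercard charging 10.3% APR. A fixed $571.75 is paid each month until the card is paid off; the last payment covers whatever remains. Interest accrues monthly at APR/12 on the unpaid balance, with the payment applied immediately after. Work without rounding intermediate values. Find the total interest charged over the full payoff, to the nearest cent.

$3,073.98

Monthly rate r = 10.3%/12 = 0.858333% = 0.00858333.
Payoff takes n = ⌈−ln(1 − rB₀/P)/ln(1+r)⌉ = ⌈36.858⌉ = 37 payments; the last is $490.98.
Total paid = 36·$571.75 + $490.98 = $21,073.98.
Total interest = total paid − principal = $21,073.98 − $18,000.00 = $3,073.98.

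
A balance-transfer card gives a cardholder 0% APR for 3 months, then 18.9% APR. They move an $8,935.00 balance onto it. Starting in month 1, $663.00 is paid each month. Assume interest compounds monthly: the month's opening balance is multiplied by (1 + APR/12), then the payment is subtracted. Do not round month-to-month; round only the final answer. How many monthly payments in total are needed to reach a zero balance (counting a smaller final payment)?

Promo months 1–3 at r₀ = 0%/12 = 0; months 4+ at r₁ = 18.9%/12 = 0.01575.
After month 3 (no interest yet): B = $8,935.00 − 3·$663.00 = $6,946.00.
Then at r₁ with $663.00/mo: n₂ = −ln(1 − r₁·B/P)/ln(1+r₁) ≈ 11.54 → 12 more payments.

15 payments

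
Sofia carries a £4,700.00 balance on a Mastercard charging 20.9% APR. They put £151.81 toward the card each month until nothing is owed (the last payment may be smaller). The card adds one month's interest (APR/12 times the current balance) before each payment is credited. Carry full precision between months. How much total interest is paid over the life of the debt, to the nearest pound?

Monthly rate r = 20.9%/12 = 1.74167% = 0.0174167.
Payoff takes n = ⌈−ln(1 − rB₀/P)/ln(1+r)⌉ = ⌈44.874⌉ = 45 payments; the last is £132.81.
Total paid = 44·£151.81 + £132.81 = £6,812.45.
Total interest = total paid − principal = £6,812.45 − £4,700.00 = £2,112.45.

£2,112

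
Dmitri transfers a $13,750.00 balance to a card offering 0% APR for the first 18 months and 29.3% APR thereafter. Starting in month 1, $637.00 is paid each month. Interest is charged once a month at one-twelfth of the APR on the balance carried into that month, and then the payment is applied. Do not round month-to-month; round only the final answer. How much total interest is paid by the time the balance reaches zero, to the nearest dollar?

Promo months 1–18 at r₀ = 0%/12 = 0; months 19+ at r₁ = 29.3%/12 = 0.0244167.
After month 18 (no interest yet): B = $13,750.00 − 18·$637.00 = $2,284.00.
Then at r₁ with $637.00/mo: n₂ = −ln(1 − r₁·B/P)/ln(1+r₁) ≈ 3.80 → 4 more payments.
Total paid = 21·$637.00 + $509.53 = $13,886.53; interest = $13,886.53 − $13,750.00 = $136.53.

$137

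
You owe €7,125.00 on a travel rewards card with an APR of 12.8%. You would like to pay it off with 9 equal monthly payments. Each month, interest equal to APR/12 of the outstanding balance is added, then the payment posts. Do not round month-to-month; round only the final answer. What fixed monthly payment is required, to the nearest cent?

Monthly rate r = 12.8%/12 = 1.06667% = 0.0106667.
Level-payment amortization: P = B₀·r / (1 − (1+r)^(−n)) = 7125.00·0.0106667 / (1 − 1.01067^(−9)).
Denominator 1 − (1+r)^(−9) = 0.0910740143.
P = 76 / 0.0910740143 ≈ 834.49.

€834.49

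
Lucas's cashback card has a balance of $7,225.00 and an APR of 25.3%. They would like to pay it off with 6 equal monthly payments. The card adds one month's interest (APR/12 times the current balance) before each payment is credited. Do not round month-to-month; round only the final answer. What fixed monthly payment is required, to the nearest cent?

$1,294.57

Monthly rate r = 25.3%/12 = 2.10833% = 0.0210833.
Level-payment amortization: P = B₀·r / (1 − (1+r)^(−n)) = 7225.00·0.0210833 / (1 − 1.02108^(−6)).
Denominator 1 − (1+r)^(−6) = 0.117666283.
P = 152.327 / 0.117666283 ≈ 1294.57.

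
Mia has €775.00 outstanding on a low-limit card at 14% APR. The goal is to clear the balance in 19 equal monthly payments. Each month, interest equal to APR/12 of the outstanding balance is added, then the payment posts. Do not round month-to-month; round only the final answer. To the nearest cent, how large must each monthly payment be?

Monthly rate r = 14%/12 = 1.16667% = 0.0116667.
Level-payment amortization: P = B₀·r / (1 − (1+r)^(−n)) = 775.00·0.0116667 / (1 − 1.01167^(−19)).
Denominator 1 − (1+r)^(−19) = 0.197788974.
P = 9.04167 / 0.197788974 ≈ 45.71.

€45.71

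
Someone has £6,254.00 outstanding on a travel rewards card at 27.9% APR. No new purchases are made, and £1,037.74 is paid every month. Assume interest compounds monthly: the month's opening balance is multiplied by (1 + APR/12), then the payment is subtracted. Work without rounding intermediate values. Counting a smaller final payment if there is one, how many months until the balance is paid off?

Monthly rate r = 27.9%/12 = 2.325% = 0.02325.
Recurrence: B ← B·(1+r) − £1,037.74.
Month 1: interest £145.41; balance after payment £5,361.67.
Month 2: interest £124.66; balance after payment £4,448.58.
Closed form: n = −ln(1 − rB₀/P)/ln(1+r) = −ln(0.85988)/ln(1.02325) ≈ 6.568, so the balance reaches zero during payment 7.

7 months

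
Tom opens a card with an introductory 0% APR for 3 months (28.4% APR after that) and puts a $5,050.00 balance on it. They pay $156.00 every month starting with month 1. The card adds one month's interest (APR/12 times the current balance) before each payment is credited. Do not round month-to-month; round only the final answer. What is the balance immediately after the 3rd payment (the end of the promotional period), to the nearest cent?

Promo months 1–3 at r₀ = 0%/12 = 0; months 4+ at r₁ = 28.4%/12 = 0.0236667.
After month 3 (no interest yet): B = $5,050.00 − 3·$156.00 = $4,582.00.

$4,582.00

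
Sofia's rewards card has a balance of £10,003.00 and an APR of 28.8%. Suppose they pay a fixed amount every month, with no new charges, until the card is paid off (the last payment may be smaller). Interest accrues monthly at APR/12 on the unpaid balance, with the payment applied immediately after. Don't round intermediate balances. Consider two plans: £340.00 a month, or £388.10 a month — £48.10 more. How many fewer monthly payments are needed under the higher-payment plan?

Monthly rate r = 28.8%/12 = 2.4% = 0.024.
At £340.00/mo: n = ⌈−ln(1 − rB₀/P)/ln(1+r)⌉ = 52 payments (last £215.30); total interest = total paid − £10,003.00 = £7,552.30.
At £388.10/mo: 41 payments (last £249.80); total interest £5,770.80.
Payments saved = 52 − 41 = 11.

11 fewer payments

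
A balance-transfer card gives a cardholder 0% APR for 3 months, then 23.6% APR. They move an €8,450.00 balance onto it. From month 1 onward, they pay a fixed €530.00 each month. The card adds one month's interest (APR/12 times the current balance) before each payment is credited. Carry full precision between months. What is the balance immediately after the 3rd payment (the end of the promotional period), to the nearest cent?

€6,860.00

Promo months 1–3 at r₀ = 0%/12 = 0; months 4+ at r₁ = 23.6%/12 = 0.0196667.
After month 3 (no interest yet): B = €8,450.00 − 3·€530.00 = €6,860.00.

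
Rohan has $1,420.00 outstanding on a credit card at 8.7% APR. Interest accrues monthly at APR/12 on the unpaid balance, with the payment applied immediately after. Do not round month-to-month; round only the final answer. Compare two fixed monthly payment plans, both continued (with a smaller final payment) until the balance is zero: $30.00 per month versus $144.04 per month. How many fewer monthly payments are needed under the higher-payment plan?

48 fewer payments

Monthly rate r = 8.7%/12 = 0.725% = 0.00725.
At $30.00/mo: n = ⌈−ln(1 − rB₀/P)/ln(1+r)⌉ = 59 payments (last $5.59); total interest = total paid − $1,420.00 = $325.59.
At $144.04/mo: 11 payments (last $38.34); total interest $58.74.
Payments saved = 59 − 11 = 48.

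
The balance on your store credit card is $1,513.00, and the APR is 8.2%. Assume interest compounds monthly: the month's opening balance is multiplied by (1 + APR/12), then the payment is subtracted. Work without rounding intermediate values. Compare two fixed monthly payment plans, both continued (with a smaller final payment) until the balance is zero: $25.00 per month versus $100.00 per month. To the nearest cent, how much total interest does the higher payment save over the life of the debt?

$356.63

Monthly rate r = 8.2%/12 = 0.683333% = 0.00683333.
At $25.00/mo: n = ⌈−ln(1 − rB₀/P)/ln(1+r)⌉ = 79 payments (last $9.15); total interest = total paid − $1,513.00 = $446.15.
At $100.00/mo: 17 payments (last $2.52); total interest $89.52.
Interest saved = $446.15 − $89.52 = $356.63.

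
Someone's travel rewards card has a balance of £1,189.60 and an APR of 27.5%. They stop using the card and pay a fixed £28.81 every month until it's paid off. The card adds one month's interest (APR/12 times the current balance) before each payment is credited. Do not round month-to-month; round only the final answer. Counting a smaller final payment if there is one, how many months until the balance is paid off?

Monthly rate r = 27.5%/12 = 2.29167% = 0.0229167.
Recurrence: B ← B·(1+r) − £28.81.
Month 1: interest £27.26; balance after payment £1,188.05.
Month 2: interest £27.23; balance after payment £1,186.47.
Closed form: n = −ln(1 − rB₀/P)/ln(1+r) = −ln(0.053743)/ln(1.02292) ≈ 129.029, so the balance reaches zero during payment 130.

130 payments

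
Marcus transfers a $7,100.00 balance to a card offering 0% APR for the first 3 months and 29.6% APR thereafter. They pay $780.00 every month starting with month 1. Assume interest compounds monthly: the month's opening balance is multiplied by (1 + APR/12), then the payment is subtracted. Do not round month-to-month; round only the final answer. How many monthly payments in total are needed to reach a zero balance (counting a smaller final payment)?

Promo months 1–3 at r₀ = 0%/12 = 0; months 4+ at r₁ = 29.6%/12 = 0.0246667.
After month 3 (no interest yet): B = $7,100.00 − 3·$780.00 = $4,760.00.
Then at r₁ with $780.00/mo: n₂ = −ln(1 − r₁·B/P)/ln(1+r₁) ≈ 6.70 → 7 more payments.

10 months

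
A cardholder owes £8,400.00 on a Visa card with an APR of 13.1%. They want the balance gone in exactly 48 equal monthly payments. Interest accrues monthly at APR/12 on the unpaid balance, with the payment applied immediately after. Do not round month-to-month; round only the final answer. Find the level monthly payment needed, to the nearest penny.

Monthly rate r = 13.1%/12 = 1.09167% = 0.0109167.
Level-payment amortization: P = B₀·r / (1 − (1+r)^(−n)) = 8400.00·0.0109167 / (1 − 1.01092^(−48)).
Denominator 1 − (1+r)^(−48) = 0.406168981.
P = 91.7 / 0.406168981 ≈ 225.77.

£225.77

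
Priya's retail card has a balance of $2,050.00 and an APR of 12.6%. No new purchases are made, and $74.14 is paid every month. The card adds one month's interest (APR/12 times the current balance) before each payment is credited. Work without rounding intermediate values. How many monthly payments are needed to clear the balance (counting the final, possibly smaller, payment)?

33 payments

Monthly rate r = 12.6%/12 = 1.05% = 0.0105.
Recurrence: B ← B·(1+r) − $74.14.
Month 1: interest $21.52; balance after payment $1,997.38.
Month 2: interest $20.97; balance after payment $1,944.22.
Closed form: n = −ln(1 − rB₀/P)/ln(1+r) = −ln(0.70967)/ln(1.0105) ≈ 32.833, so the balance reaches zero during payment 33.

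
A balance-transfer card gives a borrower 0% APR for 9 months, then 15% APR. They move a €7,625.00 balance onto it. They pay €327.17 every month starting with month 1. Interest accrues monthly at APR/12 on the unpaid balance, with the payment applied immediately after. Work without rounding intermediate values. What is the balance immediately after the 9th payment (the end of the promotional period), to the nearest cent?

€4,680.47

Promo months 1–9 at r₀ = 0%/12 = 0; months 10+ at r₁ = 15%/12 = 0.0125.
After month 9 (no interest yet): B = €7,625.00 − 9·€327.17 = €4,680.47.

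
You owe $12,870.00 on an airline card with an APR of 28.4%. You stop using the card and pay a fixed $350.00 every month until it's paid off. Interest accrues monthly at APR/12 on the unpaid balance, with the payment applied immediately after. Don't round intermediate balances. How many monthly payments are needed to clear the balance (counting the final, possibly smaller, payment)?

88 payments

Monthly rate r = 28.4%/12 = 2.36667% = 0.0236667.
Recurrence: B ← B·(1+r) − $350.00.
Month 1: interest $304.59; balance after payment $12,824.59.
Month 2: interest $303.52; balance after payment $12,778.11.
Closed form: n = −ln(1 − rB₀/P)/ln(1+r) = −ln(0.12974)/ln(1.02367) ≈ 87.307, so the balance reaches zero during payment 88.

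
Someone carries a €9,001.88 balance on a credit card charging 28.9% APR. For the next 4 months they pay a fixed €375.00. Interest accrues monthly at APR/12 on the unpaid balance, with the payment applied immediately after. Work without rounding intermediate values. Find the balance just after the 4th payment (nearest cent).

Monthly rate r = 28.9%/12 = 2.40833% = 0.0240833.
Each month: B ← B·(1+r) − €375.00.
Month 1: interest €216.80; balance after payment €8,843.68.
Month 2: interest €212.99; balance after payment €8,681.66.
Month 3: interest €209.08; balance after payment €8,515.74.
Month 4: interest €205.09; balance after payment €8,345.83.

€8,345.83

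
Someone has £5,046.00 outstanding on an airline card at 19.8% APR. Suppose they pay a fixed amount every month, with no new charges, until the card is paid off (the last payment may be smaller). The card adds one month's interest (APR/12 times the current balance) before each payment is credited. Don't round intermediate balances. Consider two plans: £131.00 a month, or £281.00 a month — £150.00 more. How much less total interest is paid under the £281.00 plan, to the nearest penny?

Monthly rate r = 19.8%/12 = 1.65% = 0.0165.
At £131.00/mo: n = ⌈−ln(1 − rB₀/P)/ln(1+r)⌉ = 62 payments (last £89.25); total interest = total paid − £5,046.00 = £3,034.25.
At £281.00/mo: 22 payments (last £133.20); total interest £988.20.
Interest saved = £3,034.25 − £988.20 = £2,046.05.

£2,046.05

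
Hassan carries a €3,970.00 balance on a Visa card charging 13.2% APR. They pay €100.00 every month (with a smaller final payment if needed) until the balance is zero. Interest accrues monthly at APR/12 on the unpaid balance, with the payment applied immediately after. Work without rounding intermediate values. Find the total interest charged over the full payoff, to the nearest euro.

Monthly rate r = 13.2%/12 = 1.1% = 0.011.
Payoff takes n = ⌈−ln(1 − rB₀/P)/ln(1+r)⌉ = ⌈52.463⌉ = 53 payments; the last is €46.44.
Total paid = 52·€100.00 + €46.44 = €5,246.44.
Total interest = total paid − principal = €5,246.44 − €3,970.00 = €1,276.44.

€1,276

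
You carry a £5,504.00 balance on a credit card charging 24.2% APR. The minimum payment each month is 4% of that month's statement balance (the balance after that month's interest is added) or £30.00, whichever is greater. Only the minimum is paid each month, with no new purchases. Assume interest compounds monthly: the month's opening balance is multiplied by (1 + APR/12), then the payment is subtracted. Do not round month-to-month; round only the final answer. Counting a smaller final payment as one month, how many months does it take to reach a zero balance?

Monthly rate r = 24.2%/12 = 2.01667% = 0.0201667.
While 4% of the post-interest balance exceeds £30.00, each month B ← (B·(1+r))·(1 − 0.04), i.e. B shrinks by the factor (1+r)·0.96 = 0.97936.
This holds for months 1–97. Entering month 98 the balance is £727.93; 4% of the post-interest balance is now below £30.00, so the flat £30.00 minimum applies from here.
From month 98 a fixed £30.00 at rate r clears £727.93 in 34 more payments. Total: 97 + 34 = 131 months.

131 months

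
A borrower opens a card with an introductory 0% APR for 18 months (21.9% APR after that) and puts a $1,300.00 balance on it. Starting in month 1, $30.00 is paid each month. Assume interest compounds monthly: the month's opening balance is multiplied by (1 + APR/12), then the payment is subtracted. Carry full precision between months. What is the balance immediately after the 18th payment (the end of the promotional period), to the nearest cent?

$760.00

Promo months 1–18 at r₀ = 0%/12 = 0; months 19+ at r₁ = 21.9%/12 = 0.01825.
After month 18 (no interest yet): B = $1,300.00 − 18·$30.00 = $760.00.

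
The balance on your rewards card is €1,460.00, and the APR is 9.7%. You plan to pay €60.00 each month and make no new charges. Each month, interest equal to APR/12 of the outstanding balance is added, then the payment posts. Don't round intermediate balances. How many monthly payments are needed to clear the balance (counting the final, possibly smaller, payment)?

28 payments

Monthly rate r = 9.7%/12 = 0.808333% = 0.00808333.
Recurrence: B ← B·(1+r) − €60.00.
Month 1: interest €11.80; balance after payment €1,411.80.
Month 2: interest €11.41; balance after payment €1,363.21.
Closed form: n = −ln(1 − rB₀/P)/ln(1+r) = −ln(0.80331)/ln(1.00808) ≈ 27.205, so the balance reaches zero during payment 28.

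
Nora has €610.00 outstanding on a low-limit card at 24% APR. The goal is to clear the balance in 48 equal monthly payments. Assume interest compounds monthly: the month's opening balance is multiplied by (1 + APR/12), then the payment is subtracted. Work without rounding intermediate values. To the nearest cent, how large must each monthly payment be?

€19.89

Monthly rate r = 24%/12 = 2% = 0.02.
Level-payment amortization: P = B₀·r / (1 − (1+r)^(−n)) = 610.00·0.02 / (1 − 1.02^(−48)).
Denominator 1 − (1+r)^(−48) = 0.613462391.
P = 12.2 / 0.613462391 ≈ 19.89.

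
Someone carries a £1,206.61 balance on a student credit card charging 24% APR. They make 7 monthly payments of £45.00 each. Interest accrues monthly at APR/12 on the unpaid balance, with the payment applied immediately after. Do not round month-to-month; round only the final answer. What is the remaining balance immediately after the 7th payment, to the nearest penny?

Monthly rate r = 24%/12 = 2% = 0.02.
Each month: B ← B·(1+r) − £45.00.
Month 1: interest £24.13; balance after payment £1,185.74.
Month 2: interest £23.71; balance after payment £1,164.46.
Month 3: interest £23.29; balance after payment £1,142.75.
Month 4: interest £22.85; balance after payment £1,120.60.
Month 5: interest £22.41; balance after payment £1,098.01.
Month 6: interest £21.96; balance after payment £1,074.97.
Month 7: interest £21.50; balance after payment £1,051.47.

£1,051.47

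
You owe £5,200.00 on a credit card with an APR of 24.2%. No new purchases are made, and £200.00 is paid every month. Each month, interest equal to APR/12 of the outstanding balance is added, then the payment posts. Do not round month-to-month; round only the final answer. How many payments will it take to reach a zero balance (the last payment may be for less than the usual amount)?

38 payments

Monthly rate r = 24.2%/12 = 2.01667% = 0.0201667.
Recurrence: B ← B·(1+r) − £200.00.
Month 1: interest £104.87; balance after payment £5,104.87.
Month 2: interest £102.95; balance after payment £5,007.81.
Closed form: n = −ln(1 − rB₀/P)/ln(1+r) = −ln(0.47567)/ln(1.02017) ≈ 37.215, so the balance reaches zero during payment 38.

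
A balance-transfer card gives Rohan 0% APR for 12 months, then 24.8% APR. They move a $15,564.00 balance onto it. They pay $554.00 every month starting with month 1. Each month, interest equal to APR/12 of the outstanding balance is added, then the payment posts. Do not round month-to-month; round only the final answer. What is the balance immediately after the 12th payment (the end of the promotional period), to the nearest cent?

Promo months 1–12 at r₀ = 0%/12 = 0; months 13+ at r₁ = 24.8%/12 = 0.0206667.
After month 12 (no interest yet): B = $15,564.00 − 12·$554.00 = $8,916.00.

$8,916.00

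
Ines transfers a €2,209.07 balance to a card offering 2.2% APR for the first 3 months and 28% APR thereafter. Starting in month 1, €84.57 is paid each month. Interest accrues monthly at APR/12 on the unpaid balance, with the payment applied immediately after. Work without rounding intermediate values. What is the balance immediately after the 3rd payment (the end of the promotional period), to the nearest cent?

Promo months 1–3 at r₀ = 2.2%/12 = 0.00183333; months 4+ at r₁ = 28%/12 = 0.0233333.
After month 3: iterate B ← B·(1+r₀) − €84.57 for 3 months → €1,967.07.

€1,967.07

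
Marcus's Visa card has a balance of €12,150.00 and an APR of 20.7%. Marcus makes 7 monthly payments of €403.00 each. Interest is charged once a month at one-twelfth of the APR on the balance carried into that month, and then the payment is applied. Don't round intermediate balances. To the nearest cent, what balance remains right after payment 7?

Monthly rate r = 20.7%/12 = 1.725% = 0.01725.
Each month: B ← B·(1+r) − €403.00.
Month 1: interest €209.59; balance after payment €11,956.59.
Month 2: interest €206.25; balance after payment €11,759.84.
Month 3: interest €202.86; balance after payment €11,559.70.
Month 4: interest €199.40; balance after payment €11,356.10.
Month 5: interest €195.89; balance after payment €11,148.99.
Month 6: interest €192.32; balance after payment €10,938.31.
Month 7: interest €188.69; balance after payment €10,724.00.

€10,724.00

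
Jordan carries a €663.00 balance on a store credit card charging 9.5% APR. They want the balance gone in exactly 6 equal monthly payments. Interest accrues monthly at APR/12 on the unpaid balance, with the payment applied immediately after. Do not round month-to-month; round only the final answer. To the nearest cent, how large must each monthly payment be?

€113.58

Monthly rate r = 9.5%/12 = 0.791667% = 0.00791667.
Level-payment amortization: P = B₀·r / (1 − (1+r)^(−n)) = 663.00·0.00791667 / (1 − 1.00792^(−6)).
Denominator 1 − (1+r)^(−6) = 0.0462111523.
P = 5.24875 / 0.0462111523 ≈ 113.58.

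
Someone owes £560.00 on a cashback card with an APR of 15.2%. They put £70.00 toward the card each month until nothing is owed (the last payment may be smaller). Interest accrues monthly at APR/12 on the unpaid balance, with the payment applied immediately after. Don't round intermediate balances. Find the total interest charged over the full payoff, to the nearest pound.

Monthly rate r = 15.2%/12 = 1.26667% = 0.0126667.
Payoff takes n = ⌈−ln(1 − rB₀/P)/ln(1+r)⌉ = ⌈8.488⌉ = 9 payments; the last is £34.29.
Total paid = 8·£70.00 + £34.29 = £594.29.
Total interest = total paid − principal = £594.29 − £560.00 = £34.29.

£34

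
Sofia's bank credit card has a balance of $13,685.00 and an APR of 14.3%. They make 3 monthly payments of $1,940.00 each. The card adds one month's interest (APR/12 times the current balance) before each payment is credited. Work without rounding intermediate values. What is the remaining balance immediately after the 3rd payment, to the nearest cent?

$8,290.46

Monthly rate r = 14.3%/12 = 1.19167% = 0.0119167.
Each month: B ← B·(1+r) − $1,940.00.
Month 1: interest $163.08; balance after payment $11,908.08.
Month 2: interest $141.90; balance after payment $10,109.98.
Month 3: interest $120.48; balance after payment $8,290.46.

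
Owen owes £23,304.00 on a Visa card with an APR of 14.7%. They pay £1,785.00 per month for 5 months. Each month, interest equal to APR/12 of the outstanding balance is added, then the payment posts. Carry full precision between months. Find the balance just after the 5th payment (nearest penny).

£15,620.41

Monthly rate r = 14.7%/12 = 1.225% = 0.01225.
Each month: B ← B·(1+r) − £1,785.00.
Month 1: interest £285.47; balance after payment £21,804.47.
Month 2: interest £267.10; balance after payment £20,286.58.
Month 3: interest £248.51; balance after payment £18,750.09.
Month 4: interest £229.69; balance after payment £17,194.78.
Month 5: interest £210.64; balance after payment £15,620.41.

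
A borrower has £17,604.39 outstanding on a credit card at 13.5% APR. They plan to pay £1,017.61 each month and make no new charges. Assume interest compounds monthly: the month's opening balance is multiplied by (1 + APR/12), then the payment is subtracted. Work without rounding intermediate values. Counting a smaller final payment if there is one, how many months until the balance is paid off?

20 payments

Monthly rate r = 13.5%/12 = 1.125% = 0.01125.
Recurrence: B ← B·(1+r) − £1,017.61.
Month 1: interest £198.05; balance after payment £16,784.83.
Month 2: interest £188.83; balance after payment £15,956.05.
Closed form: n = −ln(1 − rB₀/P)/ln(1+r) = −ln(0.80538)/ln(1.01125) ≈ 19.347, so the balance reaches zero during payment 20.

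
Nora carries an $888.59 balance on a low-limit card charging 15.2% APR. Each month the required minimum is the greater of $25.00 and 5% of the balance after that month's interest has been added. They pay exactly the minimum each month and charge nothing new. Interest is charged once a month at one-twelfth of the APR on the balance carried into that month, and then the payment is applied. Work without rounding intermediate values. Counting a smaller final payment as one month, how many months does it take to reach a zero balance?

39 months

Monthly rate r = 15.2%/12 = 1.26667% = 0.0126667.
While 5% of the post-interest balance exceeds $25.00, each month B ← (B·(1+r))·(1 − 0.05), i.e. B shrinks by the factor (1+r)·0.95 = 0.96203.
This holds for months 1–16. Entering month 17 the balance is $478.35; 5% of the post-interest balance is now below $25.00, so the flat $25.00 minimum applies from here.
From month 17 a fixed $25.00 at rate r clears $478.35 in 23 more payments. Total: 16 + 23 = 39 months.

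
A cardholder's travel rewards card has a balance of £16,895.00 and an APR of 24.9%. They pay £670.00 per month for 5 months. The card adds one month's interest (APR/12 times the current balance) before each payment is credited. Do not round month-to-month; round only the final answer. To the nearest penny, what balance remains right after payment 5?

Monthly rate r = 24.9%/12 = 2.075% = 0.02075.
Each month: B ← B·(1+r) − £670.00.
Month 1: interest £350.57; balance after payment £16,575.57.
Month 2: interest £343.94; balance after payment £16,249.51.
Month 3: interest £337.18; balance after payment £15,916.69.
Month 4: interest £330.27; balance after payment £15,576.96.
Month 5: interest £323.22; balance after payment £15,230.19.

£15,230.19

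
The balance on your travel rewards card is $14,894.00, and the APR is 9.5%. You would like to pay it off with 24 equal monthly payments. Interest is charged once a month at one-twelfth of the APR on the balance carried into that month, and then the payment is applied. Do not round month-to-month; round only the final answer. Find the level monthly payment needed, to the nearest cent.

$683.85

Monthly rate r = 9.5%/12 = 0.791667% = 0.00791667.
Level-payment amortization: P = B₀·r / (1 − (1+r)^(−n)) = 14894.00·0.00791667 / (1 − 1.00792^(−24)).
Denominator 1 − (1+r)^(−24) = 0.172421955.
P = 117.911 / 0.172421955 ≈ 683.85.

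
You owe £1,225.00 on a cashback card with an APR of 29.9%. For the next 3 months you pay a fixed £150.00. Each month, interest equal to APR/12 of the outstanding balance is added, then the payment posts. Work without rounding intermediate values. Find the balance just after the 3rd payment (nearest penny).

£857.56

Monthly rate r = 29.9%/12 = 2.49167% = 0.0249167.
Each month: B ← B·(1+r) − £150.00.
Month 1: interest £30.52; balance after payment £1,105.52.
Month 2: interest £27.55; balance after payment £983.07.
Month 3: interest £24.49; balance after payment £857.56.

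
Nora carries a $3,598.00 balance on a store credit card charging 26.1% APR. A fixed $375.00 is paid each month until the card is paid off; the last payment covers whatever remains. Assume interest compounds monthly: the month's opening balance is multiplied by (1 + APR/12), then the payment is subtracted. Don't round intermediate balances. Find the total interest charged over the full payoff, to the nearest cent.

Monthly rate r = 26.1%/12 = 2.175% = 0.02175.
Payoff takes n = ⌈−ln(1 − rB₀/P)/ln(1+r)⌉ = ⌈10.878⌉ = 11 payments; the last is $329.64.
Total paid = 10·$375.00 + $329.64 = $4,079.64.
Total interest = total paid − principal = $4,079.64 − $3,598.00 = $481.64.

$481.64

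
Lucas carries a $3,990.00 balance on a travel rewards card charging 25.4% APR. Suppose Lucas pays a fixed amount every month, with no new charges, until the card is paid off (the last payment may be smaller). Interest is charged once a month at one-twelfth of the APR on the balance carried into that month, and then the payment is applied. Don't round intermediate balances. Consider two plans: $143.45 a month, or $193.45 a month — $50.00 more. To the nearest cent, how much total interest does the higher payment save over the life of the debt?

Monthly rate r = 25.4%/12 = 2.11667% = 0.0211667.
At $143.45/mo: n = ⌈−ln(1 − rB₀/P)/ln(1+r)⌉ = 43 payments (last $60.71); total interest = total paid − $3,990.00 = $2,095.61.
At $193.45/mo: 28 payments (last $76.04); total interest $1,309.19.
Interest saved = $2,095.61 − $1,309.19 = $786.42.

$786.42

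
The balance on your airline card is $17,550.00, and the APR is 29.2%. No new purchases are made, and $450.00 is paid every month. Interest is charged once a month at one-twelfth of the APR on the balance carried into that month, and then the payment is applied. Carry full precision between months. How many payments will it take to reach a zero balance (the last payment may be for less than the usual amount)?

124 payments

Monthly rate r = 29.2%/12 = 2.43333% = 0.0243333.
Recurrence: B ← B·(1+r) − $450.00.
Month 1: interest $427.05; balance after payment $17,527.05.
Month 2: interest $426.49; balance after payment $17,503.54.
Closed form: n = −ln(1 − rB₀/P)/ln(1+r) = −ln(0.051)/ln(1.02433) ≈ 123.780, so the balance reaches zero during payment 124.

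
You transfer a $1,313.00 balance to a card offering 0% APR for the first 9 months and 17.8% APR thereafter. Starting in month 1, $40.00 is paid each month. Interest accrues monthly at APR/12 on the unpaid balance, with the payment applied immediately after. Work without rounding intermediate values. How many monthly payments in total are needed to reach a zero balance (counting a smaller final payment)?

Promo months 1–9 at r₀ = 0%/12 = 0; months 10+ at r₁ = 17.8%/12 = 0.0148333.
After month 9 (no interest yet): B = $1,313.00 − 9·$40.00 = $953.00.
Then at r₁ with $40.00/mo: n₂ = −ln(1 − r₁·B/P)/ln(1+r₁) ≈ 29.61 → 30 more payments.

39 months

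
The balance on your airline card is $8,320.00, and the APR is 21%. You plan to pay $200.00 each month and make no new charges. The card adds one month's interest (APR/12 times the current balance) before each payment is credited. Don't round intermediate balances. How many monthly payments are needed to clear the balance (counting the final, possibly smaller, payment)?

76 months

Monthly rate r = 21%/12 = 1.75% = 0.0175.
Recurrence: B ← B·(1+r) − $200.00.
Month 1: interest $145.60; balance after payment $8,265.60.
Month 2: interest $144.65; balance after payment $8,210.25.
Closed form: n = −ln(1 − rB₀/P)/ln(1+r) = −ln(0.272)/ln(1.0175) ≈ 75.046, so the balance reaches zero during payment 76.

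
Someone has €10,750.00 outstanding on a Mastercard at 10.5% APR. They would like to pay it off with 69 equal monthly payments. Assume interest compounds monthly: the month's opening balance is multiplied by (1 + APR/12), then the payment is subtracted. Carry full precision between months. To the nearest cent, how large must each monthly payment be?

€208.19

Monthly rate r = 10.5%/12 = 0.875% = 0.00875.
Level-payment amortization: P = B₀·r / (1 − (1+r)^(−n)) = 10750.00·0.00875 / (1 − 1.00875^(−69)).
Denominator 1 − (1+r)^(−69) = 0.451804828.
P = 94.0625 / 0.451804828 ≈ 208.19.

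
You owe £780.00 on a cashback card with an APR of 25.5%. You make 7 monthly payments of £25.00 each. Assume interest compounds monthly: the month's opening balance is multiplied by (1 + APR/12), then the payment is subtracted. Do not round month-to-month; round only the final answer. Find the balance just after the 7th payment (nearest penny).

Monthly rate r = 25.5%/12 = 2.125% = 0.02125.
Each month: B ← B·(1+r) − £25.00.
Month 1: interest £16.58; balance after payment £771.58.
Month 2: interest £16.40; balance after payment £762.97.
Month 3: interest £16.21; balance after payment £754.18.
Month 4: interest £16.03; balance after payment £745.21.
Month 5: interest £15.84; balance after payment £736.05.
Month 6: interest £15.64; balance after payment £726.69.
Month 7: interest £15.44; balance after payment £717.13.

£717.13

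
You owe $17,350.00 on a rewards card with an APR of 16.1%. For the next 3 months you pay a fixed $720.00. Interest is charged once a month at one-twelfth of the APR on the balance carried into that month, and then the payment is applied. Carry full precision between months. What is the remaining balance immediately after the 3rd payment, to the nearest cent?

$15,868.64

Monthly rate r = 16.1%/12 = 1.34167% = 0.0134167.
Each month: B ← B·(1+r) − $720.00.
Month 1: interest $232.78; balance after payment $16,862.78.
Month 2: interest $226.24; balance after payment $16,369.02.
Month 3: interest $219.62; balance after payment $15,868.64.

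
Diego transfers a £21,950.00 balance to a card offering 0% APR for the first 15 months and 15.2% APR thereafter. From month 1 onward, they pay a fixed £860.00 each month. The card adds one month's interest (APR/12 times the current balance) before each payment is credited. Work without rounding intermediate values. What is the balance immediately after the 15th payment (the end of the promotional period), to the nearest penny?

Promo months 1–15 at r₀ = 0%/12 = 0; months 16+ at r₁ = 15.2%/12 = 0.0126667.
After month 15 (no interest yet): B = £21,950.00 − 15·£860.00 = £9,050.00.

£9,050.00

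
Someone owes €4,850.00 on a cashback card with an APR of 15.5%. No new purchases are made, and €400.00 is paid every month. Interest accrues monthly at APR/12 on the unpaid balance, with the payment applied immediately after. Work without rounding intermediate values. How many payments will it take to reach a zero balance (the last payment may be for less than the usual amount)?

Monthly rate r = 15.5%/12 = 1.29167% = 0.0129167.
Recurrence: B ← B·(1+r) − €400.00.
Month 1: interest €62.65; balance after payment €4,512.65.
Month 2: interest €58.29; balance after payment €4,170.93.
Closed form: n = −ln(1 − rB₀/P)/ln(1+r) = −ln(0.84339)/ln(1.01292) ≈ 13.272, so the balance reaches zero during payment 14.

14 months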